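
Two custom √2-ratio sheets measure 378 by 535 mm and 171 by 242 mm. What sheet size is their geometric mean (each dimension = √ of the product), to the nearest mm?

254 × 360 mm

Short side: √(378 · 171) = √64638 ≈ 254.2 → 254 mm
Long side: √(535 · 242) = √129470 ≈ 359.8 → 360 mm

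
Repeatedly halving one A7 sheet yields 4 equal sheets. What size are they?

4 = 2^2, so 2 halving steps.
A7 → A8 → … → A9 after 2 steps.

A9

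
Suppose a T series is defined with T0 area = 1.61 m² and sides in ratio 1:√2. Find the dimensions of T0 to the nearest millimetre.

Let the short side be w mm. Then w · w√2 = 1.61 m² = 1,610,000 mm².
w² = 1,610,000/√2, so w ≈ 1067.0 mm; long side = w√2 ≈ 1508.9 mm.

1067 × 1509 mm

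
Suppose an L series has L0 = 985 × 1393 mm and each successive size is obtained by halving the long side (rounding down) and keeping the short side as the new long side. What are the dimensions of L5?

174 × 246 mm

L1: ⌊1393/2⌋ × 985 = 696 × 985 mm
L2: ⌊985/2⌋ × 696 = 492 × 696 mm
L3: ⌊696/2⌋ × 492 = 348 × 492 mm
L4: ⌊492/2⌋ × 348 = 246 × 348 mm
L5: ⌊348/2⌋ × 246 = 174 × 246 mm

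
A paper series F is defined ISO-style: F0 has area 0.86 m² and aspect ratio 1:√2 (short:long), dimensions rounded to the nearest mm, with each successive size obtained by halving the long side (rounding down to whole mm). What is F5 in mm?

137 × 195 mm

Let F0's short side be w mm. w · w√2 = 0.86 m² = 860,000 mm², so w ≈ 779.8 mm and w√2 ≈ 1102.8 mm → F0 = 780 × 1103 mm.
F1: ⌊1103/2⌋ × 780 = 551 × 780 mm
F2: ⌊780/2⌋ × 551 = 390 × 551 mm
F3: ⌊551/2⌋ × 390 = 275 × 390 mm
F4: ⌊390/2⌋ × 275 = 195 × 275 mm
F5: ⌊275/2⌋ × 195 = 137 × 195 mm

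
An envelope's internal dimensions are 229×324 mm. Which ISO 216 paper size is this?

C4 (229 × 324 mm)

Aspect ratio 324/229 ≈ 1.415 — close to the ISO √2 ≈ 1.414.
In the C-series (envelope sizes, between A and B): C4 = 229 × 324 mm.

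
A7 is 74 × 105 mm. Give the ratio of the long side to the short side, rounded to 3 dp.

105 / 74 = 1.419
ISO 216 targets √2 ≈ 1.414; the +0.005 deviation is from mm rounding.

1.419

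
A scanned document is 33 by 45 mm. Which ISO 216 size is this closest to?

B10 (31 × 44 mm)

Aspect ratio 45/33 ≈ 1.364 (ISO target is √2 ≈ 1.414).
In the B-series (B0 = 1000 × 1414 mm): B10 = 31 × 44 mm.
Off by 3 mm total — nearest standard size.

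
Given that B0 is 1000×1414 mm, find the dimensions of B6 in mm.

125 × 176 mm

B1: ⌊1414/2⌋ × 1000 = 707 × 1000 mm
B2: ⌊1000/2⌋ × 707 = 500 × 707 mm
B3: ⌊707/2⌋ × 500 = 353 × 500 mm
B4: ⌊500/2⌋ × 353 = 250 × 353 mm
B5: ⌊353/2⌋ × 250 = 176 × 250 mm
B6: ⌊250/2⌋ × 176 = 125 × 176 mm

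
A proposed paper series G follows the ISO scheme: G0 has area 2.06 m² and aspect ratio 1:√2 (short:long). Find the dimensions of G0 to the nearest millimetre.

Let the short side be w mm. Then w · w√2 = 2.06 m² = 2,060,000 mm².
w² = 2,060,000/√2, so w ≈ 1206.9 mm; long side = w√2 ≈ 1706.8 mm.

1207 × 1707 mm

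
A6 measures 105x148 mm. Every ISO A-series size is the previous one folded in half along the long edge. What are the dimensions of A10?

26 × 37 mm

A7: ⌊148/2⌋ × 105 = 74 × 105 mm
A8: ⌊105/2⌋ × 74 = 52 × 74 mm
A9: ⌊74/2⌋ × 52 = 37 × 52 mm
A10: ⌊52/2⌋ × 37 = 26 × 37 mm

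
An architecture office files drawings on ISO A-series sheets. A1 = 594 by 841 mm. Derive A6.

105 × 148 mm

A2: ⌊841/2⌋ × 594 = 420 × 594 mm
A3: ⌊594/2⌋ × 420 = 297 × 420 mm
A4: ⌊420/2⌋ × 297 = 210 × 297 mm
A5: ⌊297/2⌋ × 210 = 148 × 210 mm
A6: ⌊210/2⌋ × 148 = 105 × 148 mm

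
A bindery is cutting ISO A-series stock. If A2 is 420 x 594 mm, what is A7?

74 × 105 mm

A3: ⌊594/2⌋ × 420 = 297 × 420 mm
A4: ⌊420/2⌋ × 297 = 210 × 297 mm
A5: ⌊297/2⌋ × 210 = 148 × 210 mm
A6: ⌊210/2⌋ × 148 = 105 × 148 mm
A7: ⌊148/2⌋ × 105 = 74 × 105 mm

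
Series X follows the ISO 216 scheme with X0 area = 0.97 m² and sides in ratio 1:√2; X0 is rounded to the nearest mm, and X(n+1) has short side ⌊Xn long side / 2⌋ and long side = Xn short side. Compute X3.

Let X0's short side be w mm. w · w√2 = 0.97 m² = 970,000 mm², so w ≈ 828.2 mm and w√2 ≈ 1171.2 mm → X0 = 828 × 1171 mm.
X1: ⌊1171/2⌋ × 828 = 585 × 828 mm
X2: ⌊828/2⌋ × 585 = 414 × 585 mm
X3: ⌊585/2⌋ × 414 = 292 × 414 mm

292 × 414 mm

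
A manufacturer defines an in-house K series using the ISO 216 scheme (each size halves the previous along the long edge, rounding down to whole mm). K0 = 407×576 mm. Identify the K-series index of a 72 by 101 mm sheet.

K5

K0: 407 × 576 mm
K1: 288 × 407 mm
K2: 203 × 288 mm
K3: 144 × 203 mm
K4: 101 × 144 mm
K5: 72 × 101 mm
K6: 50 × 72 mm
→ matches K5.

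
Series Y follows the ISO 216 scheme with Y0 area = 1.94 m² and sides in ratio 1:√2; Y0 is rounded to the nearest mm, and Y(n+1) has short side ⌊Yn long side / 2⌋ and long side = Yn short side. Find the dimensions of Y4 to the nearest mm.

Let Y0's short side be w mm. w · w√2 = 1.94 m² = 1,940,000 mm², so w ≈ 1171.2 mm and w√2 ≈ 1656.4 mm → Y0 = 1171 × 1656 mm.
Y1: ⌊1656/2⌋ × 1171 = 828 × 1171 mm
Y2: ⌊1171/2⌋ × 828 = 585 × 828 mm
Y3: ⌊828/2⌋ × 585 = 414 × 585 mm
Y4: ⌊585/2⌋ × 414 = 292 × 414 mm

292 × 414 mm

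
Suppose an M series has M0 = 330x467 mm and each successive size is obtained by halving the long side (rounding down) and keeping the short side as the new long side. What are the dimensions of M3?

116 × 165 mm

M1: ⌊467/2⌋ × 330 = 233 × 330 mm
M2: ⌊330/2⌋ × 233 = 165 × 233 mm
M3: ⌊233/2⌋ × 165 = 116 × 165 mm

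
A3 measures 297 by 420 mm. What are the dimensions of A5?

A4: ⌊420/2⌋ × 297 = 210 × 297 mm
A5: ⌊297/2⌋ × 210 = 148 × 210 mm

148 × 210 mm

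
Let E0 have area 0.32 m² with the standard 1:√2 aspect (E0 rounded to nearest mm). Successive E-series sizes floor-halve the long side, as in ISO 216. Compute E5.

84 × 119 mm

Let E0's short side be w mm. w · w√2 = 0.32 m² = 320,000 mm², so w ≈ 475.7 mm and w√2 ≈ 672.7 mm → E0 = 476 × 673 mm.
E1: ⌊673/2⌋ × 476 = 336 × 476 mm
E2: ⌊476/2⌋ × 336 = 238 × 336 mm
E3: ⌊336/2⌋ × 238 = 168 × 238 mm
E4: ⌊238/2⌋ × 168 = 119 × 168 mm
E5: ⌊168/2⌋ × 119 = 84 × 119 mm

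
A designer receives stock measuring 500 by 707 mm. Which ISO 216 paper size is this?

B2 (500 × 707 mm)

Aspect ratio 707/500 ≈ 1.414 — close to the ISO √2 ≈ 1.414.
In the B-series (B0 = 1000 × 1414 mm): B2 = 500 × 707 mm.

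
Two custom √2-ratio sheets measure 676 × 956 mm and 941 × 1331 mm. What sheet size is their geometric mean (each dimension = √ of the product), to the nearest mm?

798 × 1128 mm

Short side: √(676 · 941) = √636116 ≈ 797.6 → 798 mm
Long side: √(956 · 1331) = √1272436 ≈ 1128.0 → 1128 mm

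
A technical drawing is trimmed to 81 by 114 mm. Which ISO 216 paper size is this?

Aspect ratio 114/81 ≈ 1.407 — close to the ISO √2 ≈ 1.414.
In the C-series (envelope sizes, between A and B): C7 = 81 × 114 mm.

C7 (81 × 114 mm)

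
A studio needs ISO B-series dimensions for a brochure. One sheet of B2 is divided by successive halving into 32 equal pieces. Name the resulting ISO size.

32 = 2^5, so 5 halving steps.
B2 → B3 → … → B7 after 5 steps.

B7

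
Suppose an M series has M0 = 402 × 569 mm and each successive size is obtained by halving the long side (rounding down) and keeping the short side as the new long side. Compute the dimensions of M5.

M1: ⌊569/2⌋ × 402 = 284 × 402 mm
M2: ⌊402/2⌋ × 284 = 201 × 284 mm
M3: ⌊284/2⌋ × 201 = 142 × 201 mm
M4: ⌊201/2⌋ × 142 = 100 × 142 mm
M5: ⌊142/2⌋ × 100 = 71 × 100 mm

71 × 100 mm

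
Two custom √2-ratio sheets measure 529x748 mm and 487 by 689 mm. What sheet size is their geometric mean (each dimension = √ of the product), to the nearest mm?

508 × 718 mm

Short side: √(529 · 487) = √257623 ≈ 507.6 → 508 mm
Long side: √(748 · 689) = √515372 ≈ 717.9 → 718 mm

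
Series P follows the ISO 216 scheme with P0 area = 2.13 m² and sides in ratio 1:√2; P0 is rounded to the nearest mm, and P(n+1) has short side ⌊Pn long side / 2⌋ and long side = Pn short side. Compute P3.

434 × 613 mm

Let P0's short side be w mm. w · w√2 = 2.13 m² = 2,130,000 mm², so w ≈ 1227.2 mm and w√2 ≈ 1735.6 mm → P0 = 1227 × 1736 mm.
P1: ⌊1736/2⌋ × 1227 = 868 × 1227 mm
P2: ⌊1227/2⌋ × 868 = 613 × 868 mm
P3: ⌊868/2⌋ × 613 = 434 × 613 mm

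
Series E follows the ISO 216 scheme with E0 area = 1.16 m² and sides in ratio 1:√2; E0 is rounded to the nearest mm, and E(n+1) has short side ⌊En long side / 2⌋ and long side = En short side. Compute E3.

320 × 453 mm

Let E0's short side be w mm. w · w√2 = 1.16 m² = 1,160,000 mm², so w ≈ 905.7 mm and w√2 ≈ 1280.8 mm → E0 = 906 × 1281 mm.
E1: ⌊1281/2⌋ × 906 = 640 × 906 mm
E2: ⌊906/2⌋ × 640 = 453 × 640 mm
E3: ⌊640/2⌋ × 453 = 320 × 453 mm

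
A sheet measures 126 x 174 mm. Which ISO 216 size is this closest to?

Aspect ratio 174/126 ≈ 1.381 (ISO target is √2 ≈ 1.414).
In the B-series (B0 = 1000 × 1414 mm): B6 = 125 × 176 mm.
Off by 3 mm total — nearest standard size.

B6 (125 × 176 mm)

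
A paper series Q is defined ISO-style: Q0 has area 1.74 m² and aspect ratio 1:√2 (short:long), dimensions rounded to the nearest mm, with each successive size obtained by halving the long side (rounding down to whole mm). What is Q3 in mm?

Let Q0's short side be w mm. w · w√2 = 1.74 m² = 1,740,000 mm², so w ≈ 1109.2 mm and w√2 ≈ 1568.7 mm → Q0 = 1109 × 1569 mm.
Q1: ⌊1569/2⌋ × 1109 = 784 × 1109 mm
Q2: ⌊1109/2⌋ × 784 = 554 × 784 mm
Q3: ⌊784/2⌋ × 554 = 392 × 554 mm

392 × 554 mm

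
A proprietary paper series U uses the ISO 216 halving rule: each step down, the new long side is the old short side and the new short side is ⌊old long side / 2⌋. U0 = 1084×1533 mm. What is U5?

191 × 271 mm

U1: ⌊1533/2⌋ × 1084 = 766 × 1084 mm
U2: ⌊1084/2⌋ × 766 = 542 × 766 mm
U3: ⌊766/2⌋ × 542 = 383 × 542 mm
U4: ⌊542/2⌋ × 383 = 271 × 383 mm
U5: ⌊383/2⌋ × 271 = 191 × 271 mm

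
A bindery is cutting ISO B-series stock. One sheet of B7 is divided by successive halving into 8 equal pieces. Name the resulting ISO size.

8 = 2^3, so 3 halving steps.
B7 → B8 → … → B10 after 3 steps.

B10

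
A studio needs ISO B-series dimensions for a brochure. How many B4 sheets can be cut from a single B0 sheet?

B0 = 1000 × 1414 mm; B4 = 250 × 353 mm.
Each halving step doubles the count; 4 steps from B0 to B4.
2^4 = 16.

16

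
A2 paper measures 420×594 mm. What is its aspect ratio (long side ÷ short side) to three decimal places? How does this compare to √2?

594 / 420 = 1.414
Matches √2 ≈ 1.414 — the ISO 216 defining ratio.

1.414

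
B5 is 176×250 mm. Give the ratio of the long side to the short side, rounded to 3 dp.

1.420

250 / 176 = 1.420
ISO 216 targets √2 ≈ 1.414; the +0.006 deviation is from mm rounding.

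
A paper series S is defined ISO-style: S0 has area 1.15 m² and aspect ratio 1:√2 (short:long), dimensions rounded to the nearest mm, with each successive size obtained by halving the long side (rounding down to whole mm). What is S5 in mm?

Let S0's short side be w mm. w · w√2 = 1.15 m² = 1,150,000 mm², so w ≈ 901.8 mm and w√2 ≈ 1275.3 mm → S0 = 902 × 1275 mm.
S1: ⌊1275/2⌋ × 902 = 637 × 902 mm
S2: ⌊902/2⌋ × 637 = 451 × 637 mm
S3: ⌊637/2⌋ × 451 = 318 × 451 mm
S4: ⌊451/2⌋ × 318 = 225 × 318 mm
S5: ⌊318/2⌋ × 225 = 159 × 225 mm

159 × 225 mm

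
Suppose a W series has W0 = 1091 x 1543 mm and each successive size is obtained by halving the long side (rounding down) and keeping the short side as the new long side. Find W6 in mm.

W1 = 771 × 1091 mm (from W0 by 1 halving).
W2: ⌊1091/2⌋ × 771 = 545 × 771 mm
W3: ⌊771/2⌋ × 545 = 385 × 545 mm
W4: ⌊545/2⌋ × 385 = 272 × 385 mm
W5: ⌊385/2⌋ × 272 = 192 × 272 mm
W6: ⌊272/2⌋ × 192 = 136 × 192 mm

136 × 192 mm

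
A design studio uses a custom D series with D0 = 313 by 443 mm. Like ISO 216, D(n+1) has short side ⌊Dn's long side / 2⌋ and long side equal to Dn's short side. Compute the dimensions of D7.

27 × 39 mm

D1 = 221 × 313 mm (from D0 by 1 halving).
D2: ⌊313/2⌋ × 221 = 156 × 221 mm
D3: ⌊221/2⌋ × 156 = 110 × 156 mm
D4: ⌊156/2⌋ × 110 = 78 × 110 mm
D5: ⌊110/2⌋ × 78 = 55 × 78 mm
D6: ⌊78/2⌋ × 55 = 39 × 55 mm
D7: ⌊55/2⌋ × 39 = 27 × 39 mm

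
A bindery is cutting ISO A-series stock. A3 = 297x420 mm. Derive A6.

A4: ⌊420/2⌋ × 297 = 210 × 297 mm
A5: ⌊297/2⌋ × 210 = 148 × 210 mm
A6: ⌊210/2⌋ × 148 = 105 × 148 mm

105 × 148 mm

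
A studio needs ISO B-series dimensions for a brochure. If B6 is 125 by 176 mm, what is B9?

44 × 62 mm

B7: ⌊176/2⌋ × 125 = 88 × 125 mm
B8: ⌊125/2⌋ × 88 = 62 × 88 mm
B9: ⌊88/2⌋ × 62 = 44 × 62 mm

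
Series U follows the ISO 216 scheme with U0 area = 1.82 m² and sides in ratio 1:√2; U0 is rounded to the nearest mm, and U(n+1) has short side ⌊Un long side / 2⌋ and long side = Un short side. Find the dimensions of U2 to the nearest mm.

Let U0's short side be w mm. w · w√2 = 1.82 m² = 1,820,000 mm², so w ≈ 1134.4 mm and w√2 ≈ 1604.3 mm → U0 = 1134 × 1604 mm.
U1: ⌊1604/2⌋ × 1134 = 802 × 1134 mm
U2: ⌊1134/2⌋ × 802 = 567 × 802 mm

567 × 802 mm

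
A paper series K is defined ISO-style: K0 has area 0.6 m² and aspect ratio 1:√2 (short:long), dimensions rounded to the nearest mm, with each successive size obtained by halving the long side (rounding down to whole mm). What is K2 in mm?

325 × 460 mm

Let K0's short side be w mm. w · w√2 = 0.6 m² = 600,000 mm², so w ≈ 651.4 mm and w√2 ≈ 921.2 mm → K0 = 651 × 921 mm.
K1: ⌊921/2⌋ × 651 = 460 × 651 mm
K2: ⌊651/2⌋ × 460 = 325 × 460 mm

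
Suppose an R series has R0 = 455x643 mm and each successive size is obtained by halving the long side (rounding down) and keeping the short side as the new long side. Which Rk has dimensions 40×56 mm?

R0: 455 × 643 mm
R1: 321 × 455 mm
R2: 227 × 321 mm
R3: 160 × 227 mm
R4: 113 × 160 mm
R5: 80 × 113 mm
R6: 56 × 80 mm
R7: 40 × 56 mm
R8: 28 × 40 mm
→ matches R7.

R7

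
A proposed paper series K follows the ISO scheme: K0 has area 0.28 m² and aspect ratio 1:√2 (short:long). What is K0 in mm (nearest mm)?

445 × 629 mm

Let the short side be w mm. Then w · w√2 = 0.28 m² = 280,000 mm².
w² = 280,000/√2, so w ≈ 445.0 mm; long side = w√2 ≈ 629.3 mm.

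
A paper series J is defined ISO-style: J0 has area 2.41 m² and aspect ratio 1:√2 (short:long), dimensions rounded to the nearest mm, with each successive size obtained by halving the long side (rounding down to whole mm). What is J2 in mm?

Let J0's short side be w mm. w · w√2 = 2.41 m² = 2,410,000 mm², so w ≈ 1305.4 mm and w√2 ≈ 1846.1 mm → J0 = 1305 × 1846 mm.
J1: ⌊1846/2⌋ × 1305 = 923 × 1305 mm
J2: ⌊1305/2⌋ × 923 = 652 × 923 mm

652 × 923 mm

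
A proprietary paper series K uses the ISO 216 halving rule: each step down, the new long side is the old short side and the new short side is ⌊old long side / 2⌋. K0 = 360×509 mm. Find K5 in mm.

K1: ⌊509/2⌋ × 360 = 254 × 360 mm
K2: ⌊360/2⌋ × 254 = 180 × 254 mm
K3: ⌊254/2⌋ × 180 = 127 × 180 mm
K4: ⌊180/2⌋ × 127 = 90 × 127 mm
K5: ⌊127/2⌋ × 90 = 63 × 90 mm

63 × 90 mm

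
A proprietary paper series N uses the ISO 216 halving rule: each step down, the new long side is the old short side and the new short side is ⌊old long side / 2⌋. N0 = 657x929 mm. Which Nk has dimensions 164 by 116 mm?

N0: 657 × 929 mm
N1: 464 × 657 mm
N2: 328 × 464 mm
N3: 232 × 328 mm
N4: 164 × 232 mm
N5: 116 × 164 mm
N6: 82 × 116 mm
→ matches N5.

N5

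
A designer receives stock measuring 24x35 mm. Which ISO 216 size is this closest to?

A10 (26 × 37 mm)

Aspect ratio 35/24 ≈ 1.458 (ISO target is √2 ≈ 1.414).
In the A-series (A0 area = 1 m²): A10 = 26 × 37 mm.
Off by 4 mm total — nearest standard size.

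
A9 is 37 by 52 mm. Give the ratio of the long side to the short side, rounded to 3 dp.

52 / 37 = 1.405
ISO 216 targets √2 ≈ 1.414; the -0.009 deviation is from mm rounding.

1.405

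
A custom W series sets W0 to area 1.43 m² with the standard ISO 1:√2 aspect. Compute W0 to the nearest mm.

1006 × 1422 mm

Let the short side be w mm. Then w · w√2 = 1.43 m² = 1,430,000 mm².
w² = 1,430,000/√2, so w ≈ 1005.6 mm; long side = w√2 ≈ 1422.1 mm.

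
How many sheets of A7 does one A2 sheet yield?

Each ISO step halves the sheet: 1 × A2 → 2 × A3 → 4 × A4 → 8 × A5 → …
From A2 to A7 is 5 halving steps: 2^5 = 32.

32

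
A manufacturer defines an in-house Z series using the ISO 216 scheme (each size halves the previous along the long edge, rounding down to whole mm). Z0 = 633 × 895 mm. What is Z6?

Z1: ⌊895/2⌋ × 633 = 447 × 633 mm
Z2: ⌊633/2⌋ × 447 = 316 × 447 mm
Z3: ⌊447/2⌋ × 316 = 223 × 316 mm
Z4: ⌊316/2⌋ × 223 = 158 × 223 mm
Z5: ⌊223/2⌋ × 158 = 111 × 158 mm
Z6: ⌊158/2⌋ × 111 = 79 × 111 mm

79 × 111 mm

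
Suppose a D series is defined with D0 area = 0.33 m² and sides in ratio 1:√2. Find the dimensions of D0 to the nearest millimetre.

483 × 683 mm

Let the short side be w mm. Then w · w√2 = 0.33 m² = 330,000 mm².
w² = 330,000/√2, so w ≈ 483.1 mm; long side = w√2 ≈ 683.1 mm.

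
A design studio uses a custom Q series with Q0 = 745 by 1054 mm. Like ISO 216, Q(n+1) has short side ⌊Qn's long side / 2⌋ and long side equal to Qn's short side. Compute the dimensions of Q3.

263 × 372 mm

Q1 = 527 × 745 mm (from Q0 by 1 halving).
Q2: ⌊745/2⌋ × 527 = 372 × 527 mm
Q3: ⌊527/2⌋ × 372 = 263 × 372 mm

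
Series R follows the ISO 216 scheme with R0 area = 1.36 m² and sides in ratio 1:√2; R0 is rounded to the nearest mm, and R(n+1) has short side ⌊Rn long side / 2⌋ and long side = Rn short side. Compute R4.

Let R0's short side be w mm. w · w√2 = 1.36 m² = 1,360,000 mm², so w ≈ 980.6 mm and w√2 ≈ 1386.8 mm → R0 = 981 × 1387 mm.
R1: ⌊1387/2⌋ × 981 = 693 × 981 mm
R2: ⌊981/2⌋ × 693 = 490 × 693 mm
R3: ⌊693/2⌋ × 490 = 346 × 490 mm
R4: ⌊490/2⌋ × 346 = 245 × 346 mm

245 × 346 mm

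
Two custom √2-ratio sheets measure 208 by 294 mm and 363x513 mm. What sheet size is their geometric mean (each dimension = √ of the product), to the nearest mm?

275 × 388 mm

Short side: √(208 · 363) = √75504 ≈ 274.8 → 275 mm
Long side: √(294 · 513) = √150822 ≈ 388.4 → 388 mm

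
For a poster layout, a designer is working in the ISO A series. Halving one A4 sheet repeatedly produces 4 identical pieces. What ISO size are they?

A6

4 = 2^2, so 2 halving steps.
A4 → A5 → … → A6 after 2 steps.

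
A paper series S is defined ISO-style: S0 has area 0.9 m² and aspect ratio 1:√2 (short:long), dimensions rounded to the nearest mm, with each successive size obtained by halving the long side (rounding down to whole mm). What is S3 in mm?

282 × 399 mm

Let S0's short side be w mm. w · w√2 = 0.9 m² = 900,000 mm², so w ≈ 797.7 mm and w√2 ≈ 1128.2 mm → S0 = 798 × 1128 mm.
S1: ⌊1128/2⌋ × 798 = 564 × 798 mm
S2: ⌊798/2⌋ × 564 = 399 × 564 mm
S3: ⌊564/2⌋ × 399 = 282 × 399 mm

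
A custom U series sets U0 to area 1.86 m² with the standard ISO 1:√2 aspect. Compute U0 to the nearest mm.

1147 × 1622 mm

Let the short side be w mm. Then w · w√2 = 1.86 m² = 1,860,000 mm².
w² = 1,860,000/√2, so w ≈ 1146.8 mm; long side = w√2 ≈ 1621.9 mm.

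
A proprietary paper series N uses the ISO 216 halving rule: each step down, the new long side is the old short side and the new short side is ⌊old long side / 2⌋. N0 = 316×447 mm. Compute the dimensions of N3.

111 × 158 mm

N1: ⌊447/2⌋ × 316 = 223 × 316 mm
N2: ⌊316/2⌋ × 223 = 158 × 223 mm
N3: ⌊223/2⌋ × 158 = 111 × 158 mm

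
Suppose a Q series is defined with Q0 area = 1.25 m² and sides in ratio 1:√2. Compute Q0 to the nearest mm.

940 × 1330 mm

Let the short side be w mm. Then w · w√2 = 1.25 m² = 1,250,000 mm².
w² = 1,250,000/√2, so w ≈ 940.2 mm; long side = w√2 ≈ 1329.6 mm.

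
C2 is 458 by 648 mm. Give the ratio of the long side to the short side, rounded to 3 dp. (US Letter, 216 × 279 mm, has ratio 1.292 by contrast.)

1.415

648 / 458 = 1.415
Matches √2 ≈ 1.414 — the ISO 216 defining ratio.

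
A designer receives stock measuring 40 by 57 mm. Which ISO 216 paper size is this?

Aspect ratio 57/40 ≈ 1.425 — close to the ISO √2 ≈ 1.414.
In the C-series (envelope sizes, between A and B): C9 = 40 × 57 mm.

C9 (40 × 57 mm)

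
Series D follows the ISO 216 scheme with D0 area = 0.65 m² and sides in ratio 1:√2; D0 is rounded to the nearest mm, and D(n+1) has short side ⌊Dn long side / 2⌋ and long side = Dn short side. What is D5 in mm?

Let D0's short side be w mm. w · w√2 = 0.65 m² = 650,000 mm², so w ≈ 678.0 mm and w√2 ≈ 958.8 mm → D0 = 678 × 959 mm.
D1: ⌊959/2⌋ × 678 = 479 × 678 mm
D2: ⌊678/2⌋ × 479 = 339 × 479 mm
D3: ⌊479/2⌋ × 339 = 239 × 339 mm
D4: ⌊339/2⌋ × 239 = 169 × 239 mm
D5: ⌊239/2⌋ × 169 = 119 × 169 mm

119 × 169 mm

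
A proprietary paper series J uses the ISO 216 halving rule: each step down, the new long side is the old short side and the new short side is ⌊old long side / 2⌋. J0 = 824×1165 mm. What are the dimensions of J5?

145 × 206 mm

J1: ⌊1165/2⌋ × 824 = 582 × 824 mm
J2: ⌊824/2⌋ × 582 = 412 × 582 mm
J3: ⌊582/2⌋ × 412 = 291 × 412 mm
J4: ⌊412/2⌋ × 291 = 206 × 291 mm
J5: ⌊291/2⌋ × 206 = 145 × 206 mm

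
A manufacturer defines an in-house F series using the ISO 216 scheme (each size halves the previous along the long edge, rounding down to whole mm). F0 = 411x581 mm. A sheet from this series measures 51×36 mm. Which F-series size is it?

F7

F0: 411 × 581 mm
F1: 290 × 411 mm
F2: 205 × 290 mm
F3: 145 × 205 mm
F4: 102 × 145 mm
F5: 72 × 102 mm
F6: 51 × 72 mm
F7: 36 × 51 mm
F8: 25 × 36 mm
→ matches F7.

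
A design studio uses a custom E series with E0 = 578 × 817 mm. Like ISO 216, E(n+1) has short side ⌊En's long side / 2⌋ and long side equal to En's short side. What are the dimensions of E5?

102 × 144 mm

E1: ⌊817/2⌋ × 578 = 408 × 578 mm
E2: ⌊578/2⌋ × 408 = 289 × 408 mm
E3: ⌊408/2⌋ × 289 = 204 × 289 mm
E4: ⌊289/2⌋ × 204 = 144 × 204 mm
E5: ⌊204/2⌋ × 144 = 102 × 144 mm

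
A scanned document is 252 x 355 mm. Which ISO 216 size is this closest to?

Aspect ratio 355/252 ≈ 1.409 — close to the ISO √2 ≈ 1.414.
In the B-series (B0 = 1000 × 1414 mm): B4 = 250 × 353 mm.
Off by 4 mm total — nearest standard size.

B4 (250 × 353 mm)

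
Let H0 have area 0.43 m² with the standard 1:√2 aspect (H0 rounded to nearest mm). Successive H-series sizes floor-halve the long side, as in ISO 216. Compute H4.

Let H0's short side be w mm. w · w√2 = 0.43 m² = 430,000 mm², so w ≈ 551.4 mm and w√2 ≈ 779.8 mm → H0 = 551 × 780 mm.
H1: ⌊780/2⌋ × 551 = 390 × 551 mm
H2: ⌊551/2⌋ × 390 = 275 × 390 mm
H3: ⌊390/2⌋ × 275 = 195 × 275 mm
H4: ⌊275/2⌋ × 195 = 137 × 195 mm

137 × 195 mm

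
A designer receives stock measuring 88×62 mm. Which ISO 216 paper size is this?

Aspect ratio 88/62 ≈ 1.419 — close to the ISO √2 ≈ 1.414.
In the B-series (B0 = 1000 × 1414 mm): B8 = 62 × 88 mm.

B8 (62 × 88 mm)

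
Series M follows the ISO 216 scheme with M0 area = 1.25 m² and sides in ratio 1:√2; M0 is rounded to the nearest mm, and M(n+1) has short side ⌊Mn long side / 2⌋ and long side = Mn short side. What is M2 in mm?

Let M0's short side be w mm. w · w√2 = 1.25 m² = 1,250,000 mm², so w ≈ 940.2 mm and w√2 ≈ 1329.6 mm → M0 = 940 × 1330 mm.
M1: ⌊1330/2⌋ × 940 = 665 × 940 mm
M2: ⌊940/2⌋ × 665 = 470 × 665 mm

470 × 665 mm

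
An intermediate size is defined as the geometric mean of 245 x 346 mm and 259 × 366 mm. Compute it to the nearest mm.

Short side: √(245 · 259) = √63455 ≈ 251.9 → 252 mm
Long side: √(346 · 366) = √126636 ≈ 355.9 → 356 mm

252 × 356 mm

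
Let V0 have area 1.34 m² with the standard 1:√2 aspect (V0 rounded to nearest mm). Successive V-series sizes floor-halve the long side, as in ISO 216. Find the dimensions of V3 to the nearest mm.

344 × 486 mm

Let V0's short side be w mm. w · w√2 = 1.34 m² = 1,340,000 mm², so w ≈ 973.4 mm and w√2 ≈ 1376.6 mm → V0 = 973 × 1377 mm.
V1: ⌊1377/2⌋ × 973 = 688 × 973 mm
V2: ⌊973/2⌋ × 688 = 486 × 688 mm
V3: ⌊688/2⌋ × 486 = 344 × 486 mm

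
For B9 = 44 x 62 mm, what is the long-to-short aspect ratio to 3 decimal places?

1.409

62 / 44 = 1.409
ISO 216 targets √2 ≈ 1.414; the -0.005 deviation is from mm rounding.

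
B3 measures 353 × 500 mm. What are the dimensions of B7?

B4: ⌊500/2⌋ × 353 = 250 × 353 mm
B5: ⌊353/2⌋ × 250 = 176 × 250 mm
B6: ⌊250/2⌋ × 176 = 125 × 176 mm
B7: ⌊176/2⌋ × 125 = 88 × 125 mm

88 × 125 mm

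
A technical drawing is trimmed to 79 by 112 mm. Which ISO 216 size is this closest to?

C7 (81 × 114 mm)

Aspect ratio 112/79 ≈ 1.418 — close to the ISO √2 ≈ 1.414.
In the C-series (envelope sizes, between A and B): C7 = 81 × 114 mm.
Off by 4 mm total — nearest standard size.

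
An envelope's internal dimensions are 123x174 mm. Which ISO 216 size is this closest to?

Aspect ratio 174/123 ≈ 1.415 — close to the ISO √2 ≈ 1.414.
In the B-series (B0 = 1000 × 1414 mm): B6 = 125 × 176 mm.
Off by 4 mm total — nearest standard size.

B6 (125 × 176 mm)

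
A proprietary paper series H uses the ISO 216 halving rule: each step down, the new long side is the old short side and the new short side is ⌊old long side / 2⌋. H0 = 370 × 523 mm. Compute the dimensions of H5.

H1: ⌊523/2⌋ × 370 = 261 × 370 mm
H2: ⌊370/2⌋ × 261 = 185 × 261 mm
H3: ⌊261/2⌋ × 185 = 130 × 185 mm
H4: ⌊185/2⌋ × 130 = 92 × 130 mm
H5: ⌊130/2⌋ × 92 = 65 × 92 mm

65 × 92 mm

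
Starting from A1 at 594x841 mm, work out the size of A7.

A2: ⌊841/2⌋ × 594 = 420 × 594 mm
A3: ⌊594/2⌋ × 420 = 297 × 420 mm
A4: ⌊420/2⌋ × 297 = 210 × 297 mm
A5: ⌊297/2⌋ × 210 = 148 × 210 mm
A6: ⌊210/2⌋ × 148 = 105 × 148 mm
A7: ⌊148/2⌋ × 105 = 74 × 105 mm

74 × 105 mm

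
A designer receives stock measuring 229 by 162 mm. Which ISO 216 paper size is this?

C5 (162 × 229 mm)

Aspect ratio 229/162 ≈ 1.414 — close to the ISO √2 ≈ 1.414.
In the C-series (envelope sizes, between A and B): C5 = 162 × 229 mm.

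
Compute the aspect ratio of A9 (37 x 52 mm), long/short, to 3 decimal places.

1.405

52 / 37 = 1.405
ISO 216 targets √2 ≈ 1.414; the -0.009 deviation is from mm rounding.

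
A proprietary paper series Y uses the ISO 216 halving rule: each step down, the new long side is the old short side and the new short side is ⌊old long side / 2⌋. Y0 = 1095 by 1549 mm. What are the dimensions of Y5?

193 × 273 mm

Y1 = 774 × 1095 mm (from Y0 by 1 halving).
Y2: ⌊1095/2⌋ × 774 = 547 × 774 mm
Y3: ⌊774/2⌋ × 547 = 387 × 547 mm
Y4: ⌊547/2⌋ × 387 = 273 × 387 mm
Y5: ⌊387/2⌋ × 273 = 193 × 273 mm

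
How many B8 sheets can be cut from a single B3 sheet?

Each ISO step halves the sheet: 1 × B3 → 2 × B4 → 4 × B5 → 8 × B6 → …
From B3 to B8 is 5 halving steps: 2^5 = 32.

32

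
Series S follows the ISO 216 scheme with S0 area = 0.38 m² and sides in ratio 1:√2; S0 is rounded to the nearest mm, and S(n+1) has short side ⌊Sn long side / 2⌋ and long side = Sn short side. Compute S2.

Let S0's short side be w mm. w · w√2 = 0.38 m² = 380,000 mm², so w ≈ 518.4 mm and w√2 ≈ 733.1 mm → S0 = 518 × 733 mm.
S1: ⌊733/2⌋ × 518 = 366 × 518 mm
S2: ⌊518/2⌋ × 366 = 259 × 366 mm

259 × 366 mm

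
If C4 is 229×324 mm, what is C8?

C5: ⌊324/2⌋ × 229 = 162 × 229 mm
C6: ⌊229/2⌋ × 162 = 114 × 162 mm
C7: ⌊162/2⌋ × 114 = 81 × 114 mm
C8: ⌊114/2⌋ × 81 = 57 × 81 mm

57 × 81 mm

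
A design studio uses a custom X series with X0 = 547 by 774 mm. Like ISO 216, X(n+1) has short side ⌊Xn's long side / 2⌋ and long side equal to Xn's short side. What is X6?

68 × 96 mm

X1: ⌊774/2⌋ × 547 = 387 × 547 mm
X2: ⌊547/2⌋ × 387 = 273 × 387 mm
X3: ⌊387/2⌋ × 273 = 193 × 273 mm
X4: ⌊273/2⌋ × 193 = 136 × 193 mm
X5: ⌊193/2⌋ × 136 = 96 × 136 mm
X6: ⌊136/2⌋ × 96 = 68 × 96 mm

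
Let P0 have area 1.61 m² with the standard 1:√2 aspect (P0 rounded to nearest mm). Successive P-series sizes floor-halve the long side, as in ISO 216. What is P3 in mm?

Let P0's short side be w mm. w · w√2 = 1.61 m² = 1,610,000 mm², so w ≈ 1067.0 mm and w√2 ≈ 1508.9 mm → P0 = 1067 × 1509 mm.
P1: ⌊1509/2⌋ × 1067 = 754 × 1067 mm
P2: ⌊1067/2⌋ × 754 = 533 × 754 mm
P3: ⌊754/2⌋ × 533 = 377 × 533 mm

377 × 533 mm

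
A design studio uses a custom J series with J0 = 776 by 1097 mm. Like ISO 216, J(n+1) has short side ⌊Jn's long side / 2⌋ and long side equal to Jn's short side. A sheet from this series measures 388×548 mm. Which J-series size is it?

J0: 776 × 1097 mm
J1: 548 × 776 mm
J2: 388 × 548 mm
J3: 274 × 388 mm
→ matches J2.

J2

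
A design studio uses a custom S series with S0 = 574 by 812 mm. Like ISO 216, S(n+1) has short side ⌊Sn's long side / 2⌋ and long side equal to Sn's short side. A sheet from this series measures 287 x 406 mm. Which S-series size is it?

S2

S0: 574 × 812 mm
S1: 406 × 574 mm
S2: 287 × 406 mm
S3: 203 × 287 mm
→ matches S2.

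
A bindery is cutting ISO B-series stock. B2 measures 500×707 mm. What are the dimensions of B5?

176 × 250 mm

B3: ⌊707/2⌋ × 500 = 353 × 500 mm
B4: ⌊500/2⌋ × 353 = 250 × 353 mm
B5: ⌊353/2⌋ × 250 = 176 × 250 mm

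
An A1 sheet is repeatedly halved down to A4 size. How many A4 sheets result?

A1 = 594 × 841 mm; A4 = 210 × 297 mm.
Each halving step doubles the count; 3 steps from A1 to A4.
2^3 = 8.

8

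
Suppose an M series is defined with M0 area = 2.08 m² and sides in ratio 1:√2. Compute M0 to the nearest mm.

1213 × 1715 mm

Let the short side be w mm. Then w · w√2 = 2.08 m² = 2,080,000 mm².
w² = 2,080,000/√2, so w ≈ 1212.8 mm; long side = w√2 ≈ 1715.1 mm.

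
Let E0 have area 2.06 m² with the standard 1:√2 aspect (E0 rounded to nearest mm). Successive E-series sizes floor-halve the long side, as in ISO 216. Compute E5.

Let E0's short side be w mm. w · w√2 = 2.06 m² = 2,060,000 mm², so w ≈ 1206.9 mm and w√2 ≈ 1706.8 mm → E0 = 1207 × 1707 mm.
E1: ⌊1707/2⌋ × 1207 = 853 × 1207 mm
E2: ⌊1207/2⌋ × 853 = 603 × 853 mm
E3: ⌊853/2⌋ × 603 = 426 × 603 mm
E4: ⌊603/2⌋ × 426 = 301 × 426 mm
E5: ⌊426/2⌋ × 301 = 213 × 301 mm

213 × 301 mm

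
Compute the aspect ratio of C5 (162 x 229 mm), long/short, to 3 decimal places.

1.414

229 / 162 = 1.414
Matches √2 ≈ 1.414 — the ISO 216 defining ratio.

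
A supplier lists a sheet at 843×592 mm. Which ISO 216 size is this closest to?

A1 (594 × 841 mm)

Aspect ratio 843/592 ≈ 1.424 — close to the ISO √2 ≈ 1.414.
In the A-series (A0 area = 1 m²): A1 = 594 × 841 mm.
Off by 4 mm total — nearest standard size.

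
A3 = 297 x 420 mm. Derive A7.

74 × 105 mm

A4: ⌊420/2⌋ × 297 = 210 × 297 mm
A5: ⌊297/2⌋ × 210 = 148 × 210 mm
A6: ⌊210/2⌋ × 148 = 105 × 148 mm
A7: ⌊148/2⌋ × 105 = 74 × 105 mm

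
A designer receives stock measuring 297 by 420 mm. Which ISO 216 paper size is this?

Aspect ratio 420/297 ≈ 1.414 — close to the ISO √2 ≈ 1.414.
In the A-series (A0 area = 1 m²): A3 = 297 × 420 mm.

A3 (297 × 420 mm)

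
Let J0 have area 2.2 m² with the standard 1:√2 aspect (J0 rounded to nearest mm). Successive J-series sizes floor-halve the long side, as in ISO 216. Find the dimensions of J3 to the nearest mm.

Let J0's short side be w mm. w · w√2 = 2.2 m² = 2,200,000 mm², so w ≈ 1247.3 mm and w√2 ≈ 1763.9 mm → J0 = 1247 × 1764 mm.
J1: ⌊1764/2⌋ × 1247 = 882 × 1247 mm
J2: ⌊1247/2⌋ × 882 = 623 × 882 mm
J3: ⌊882/2⌋ × 623 = 441 × 623 mm

441 × 623 mm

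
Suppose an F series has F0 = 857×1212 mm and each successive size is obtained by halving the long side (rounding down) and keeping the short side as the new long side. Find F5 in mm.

151 × 214 mm

F1: ⌊1212/2⌋ × 857 = 606 × 857 mm
F2: ⌊857/2⌋ × 606 = 428 × 606 mm
F3: ⌊606/2⌋ × 428 = 303 × 428 mm
F4: ⌊428/2⌋ × 303 = 214 × 303 mm
F5: ⌊303/2⌋ × 214 = 151 × 214 mm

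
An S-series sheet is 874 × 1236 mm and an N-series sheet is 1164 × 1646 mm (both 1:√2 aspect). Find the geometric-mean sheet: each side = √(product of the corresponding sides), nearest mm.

1009 × 1426 mm

Short side: √(874 · 1164) = √1017336 ≈ 1008.6 → 1009 mm
Long side: √(1236 · 1646) = √2034456 ≈ 1426.3 → 1426 mm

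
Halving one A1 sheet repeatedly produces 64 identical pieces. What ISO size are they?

64 = 2^6, so 6 halving steps.
A1 → A2 → … → A7 after 6 steps.

A7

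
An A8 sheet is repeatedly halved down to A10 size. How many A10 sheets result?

Each ISO step halves the sheet: 1 × A8 → 2 × A9 → 4 × A10
From A8 to A10 is 2 halving steps: 2^2 = 4.

4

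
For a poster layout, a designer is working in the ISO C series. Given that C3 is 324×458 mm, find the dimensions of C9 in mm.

40 × 57 mm

C4: ⌊458/2⌋ × 324 = 229 × 324 mm
C5: ⌊324/2⌋ × 229 = 162 × 229 mm
C6: ⌊229/2⌋ × 162 = 114 × 162 mm
C7: ⌊162/2⌋ × 114 = 81 × 114 mm
C8: ⌊114/2⌋ × 81 = 57 × 81 mm
C9: ⌊81/2⌋ × 57 = 40 × 57 mm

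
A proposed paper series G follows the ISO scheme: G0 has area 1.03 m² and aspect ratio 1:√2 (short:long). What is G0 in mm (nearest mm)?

853 × 1207 mm

Let the short side be w mm. Then w · w√2 = 1.03 m² = 1,030,000 mm².
w² = 1,030,000/√2, so w ≈ 853.4 mm; long side = w√2 ≈ 1206.9 mm.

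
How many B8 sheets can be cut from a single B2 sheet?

64

B2 = 500 × 707 mm; B8 = 62 × 88 mm.
Each halving step doubles the count; 6 steps from B2 to B8.
2^6 = 64.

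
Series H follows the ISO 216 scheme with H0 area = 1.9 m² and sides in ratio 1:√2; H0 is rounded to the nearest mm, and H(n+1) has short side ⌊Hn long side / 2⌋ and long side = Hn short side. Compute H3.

409 × 579 mm

Let H0's short side be w mm. w · w√2 = 1.9 m² = 1,900,000 mm², so w ≈ 1159.1 mm and w√2 ≈ 1639.2 mm → H0 = 1159 × 1639 mm.
H1: ⌊1639/2⌋ × 1159 = 819 × 1159 mm
H2: ⌊1159/2⌋ × 819 = 579 × 819 mm
H3: ⌊819/2⌋ × 579 = 409 × 579 mm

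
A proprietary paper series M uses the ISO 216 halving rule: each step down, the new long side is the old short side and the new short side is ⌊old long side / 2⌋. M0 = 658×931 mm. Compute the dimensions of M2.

329 × 465 mm

M1: ⌊931/2⌋ × 658 = 465 × 658 mm
M2: ⌊658/2⌋ × 465 = 329 × 465 mm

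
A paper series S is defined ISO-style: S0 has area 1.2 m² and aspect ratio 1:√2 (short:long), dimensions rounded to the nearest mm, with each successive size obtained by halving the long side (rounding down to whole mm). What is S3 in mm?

Let S0's short side be w mm. w · w√2 = 1.2 m² = 1,200,000 mm², so w ≈ 921.2 mm and w√2 ≈ 1302.7 mm → S0 = 921 × 1303 mm.
S1: ⌊1303/2⌋ × 921 = 651 × 921 mm
S2: ⌊921/2⌋ × 651 = 460 × 651 mm
S3: ⌊651/2⌋ × 460 = 325 × 460 mm

325 × 460 mm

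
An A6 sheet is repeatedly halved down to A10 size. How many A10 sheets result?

A6 = 105 × 148 mm; A10 = 26 × 37 mm.
Each halving step doubles the count; 4 steps from A6 to A10.
2^4 = 16.

16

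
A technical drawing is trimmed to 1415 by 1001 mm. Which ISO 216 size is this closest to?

Aspect ratio 1415/1001 ≈ 1.414 — close to the ISO √2 ≈ 1.414.
In the B-series (B0 = 1000 × 1414 mm): B0 = 1000 × 1414 mm.
Off by 2 mm total — nearest standard size.

B0 (1000 × 1414 mm)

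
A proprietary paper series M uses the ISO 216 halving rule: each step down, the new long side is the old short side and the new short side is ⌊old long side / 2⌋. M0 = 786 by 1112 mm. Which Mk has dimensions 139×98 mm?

M6

M0: 786 × 1112 mm
M1: 556 × 786 mm
M2: 393 × 556 mm
M3: 278 × 393 mm
M4: 196 × 278 mm
M5: 139 × 196 mm
M6: 98 × 139 mm
M7: 69 × 98 mm
→ matches M6.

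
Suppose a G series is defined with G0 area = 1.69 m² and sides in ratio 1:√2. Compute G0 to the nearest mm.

1093 × 1546 mm

Let the short side be w mm. Then w · w√2 = 1.69 m² = 1,690,000 mm².
w² = 1,690,000/√2, so w ≈ 1093.2 mm; long side = w√2 ≈ 1546.0 mm.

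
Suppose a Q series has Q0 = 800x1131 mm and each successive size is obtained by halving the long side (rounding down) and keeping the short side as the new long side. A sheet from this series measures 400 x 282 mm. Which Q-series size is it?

Q3

Q0: 800 × 1131 mm
Q1: 565 × 800 mm
Q2: 400 × 565 mm
Q3: 282 × 400 mm
Q4: 200 × 282 mm
→ matches Q3.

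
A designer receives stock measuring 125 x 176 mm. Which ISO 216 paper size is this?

B6 (125 × 176 mm)

Aspect ratio 176/125 ≈ 1.408 — close to the ISO √2 ≈ 1.414.
In the B-series (B0 = 1000 × 1414 mm): B6 = 125 × 176 mm.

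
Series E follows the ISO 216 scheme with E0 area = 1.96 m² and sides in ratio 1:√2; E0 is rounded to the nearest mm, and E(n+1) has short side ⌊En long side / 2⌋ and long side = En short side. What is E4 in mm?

Let E0's short side be w mm. w · w√2 = 1.96 m² = 1,960,000 mm², so w ≈ 1177.3 mm and w√2 ≈ 1664.9 mm → E0 = 1177 × 1665 mm.
E1: ⌊1665/2⌋ × 1177 = 832 × 1177 mm
E2: ⌊1177/2⌋ × 832 = 588 × 832 mm
E3: ⌊832/2⌋ × 588 = 416 × 588 mm
E4: ⌊588/2⌋ × 416 = 294 × 416 mm

294 × 416 mm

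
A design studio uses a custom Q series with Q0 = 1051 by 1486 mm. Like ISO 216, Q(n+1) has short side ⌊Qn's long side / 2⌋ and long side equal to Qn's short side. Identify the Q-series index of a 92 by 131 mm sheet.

Q7

Q0: 1051 × 1486 mm
Q1: 743 × 1051 mm
Q2: 525 × 743 mm
Q3: 371 × 525 mm
Q4: 262 × 371 mm
Q5: 185 × 262 mm
Q6: 131 × 185 mm
Q7: 92 × 131 mm
Q8: 65 × 92 mm
→ matches Q7.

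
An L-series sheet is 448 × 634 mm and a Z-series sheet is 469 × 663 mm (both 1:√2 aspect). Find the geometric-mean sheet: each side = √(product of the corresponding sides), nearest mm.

Short side: √(448 · 469) = √210112 ≈ 458.4 → 458 mm
Long side: √(634 · 663) = √420342 ≈ 648.3 → 648 mm

458 × 648 mm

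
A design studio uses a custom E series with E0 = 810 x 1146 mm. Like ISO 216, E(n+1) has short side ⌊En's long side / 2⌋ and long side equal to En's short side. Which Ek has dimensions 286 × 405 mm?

E3

E0: 810 × 1146 mm
E1: 573 × 810 mm
E2: 405 × 573 mm
E3: 286 × 405 mm
E4: 202 × 286 mm
→ matches E3.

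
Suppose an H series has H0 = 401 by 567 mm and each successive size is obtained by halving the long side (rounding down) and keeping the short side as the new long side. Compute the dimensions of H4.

H1: ⌊567/2⌋ × 401 = 283 × 401 mm
H2: ⌊401/2⌋ × 283 = 200 × 283 mm
H3: ⌊283/2⌋ × 200 = 141 × 200 mm
H4: ⌊200/2⌋ × 141 = 100 × 141 mm

100 × 141 mm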